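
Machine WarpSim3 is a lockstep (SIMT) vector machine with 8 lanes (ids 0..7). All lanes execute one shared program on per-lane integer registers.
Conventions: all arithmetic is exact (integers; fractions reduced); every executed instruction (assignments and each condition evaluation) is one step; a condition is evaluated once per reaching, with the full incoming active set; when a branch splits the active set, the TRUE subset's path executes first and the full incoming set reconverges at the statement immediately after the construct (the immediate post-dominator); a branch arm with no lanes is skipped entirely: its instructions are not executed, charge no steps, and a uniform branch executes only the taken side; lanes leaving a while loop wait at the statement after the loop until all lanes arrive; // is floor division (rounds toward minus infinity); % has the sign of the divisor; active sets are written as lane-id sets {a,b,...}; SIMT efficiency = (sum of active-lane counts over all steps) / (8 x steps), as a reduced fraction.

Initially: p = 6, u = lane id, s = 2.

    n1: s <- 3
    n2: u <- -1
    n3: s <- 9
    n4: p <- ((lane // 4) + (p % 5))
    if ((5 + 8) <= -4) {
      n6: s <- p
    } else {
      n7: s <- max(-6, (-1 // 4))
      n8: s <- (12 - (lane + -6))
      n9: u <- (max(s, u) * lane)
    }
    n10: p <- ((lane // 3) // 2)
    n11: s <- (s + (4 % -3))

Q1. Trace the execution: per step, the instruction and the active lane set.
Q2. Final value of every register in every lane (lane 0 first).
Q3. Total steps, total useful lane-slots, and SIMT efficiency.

step 0: s <- 3                       {0,1,2,3,4,5,6,7}
step 1: u <- -1                      {0,1,2,3,4,5,6,7}
step 2: s <- 9                       {0,1,2,3,4,5,6,7}
step 3: p <- ((lane // 4) + (p % 5)) {0,1,2,3,4,5,6,7}
step 4: eval ((5 + 8) <= -4)         {0,1,2,3,4,5,6,7}
step 5: s <- max(-6, (-1 // 4))      {0,1,2,3,4,5,6,7}
step 6: s <- (12 - (lane + -6))      {0,1,2,3,4,5,6,7}
step 7: u <- (max(s, u) * lane)      {0,1,2,3,4,5,6,7}
step 8: p <- ((lane // 3) // 2)      {0,1,2,3,4,5,6,7}
step 9: s <- (s + (4 % -3))          {0,1,2,3,4,5,6,7}

Answer: 10 steps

p: 0,0,0,0,0,0,1,1
u: 0,17,32,45,56,65,72,77
s: 16,15,14,13,12,11,10,9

steps = 10; useful = 80; efficiency = 80/80 = 1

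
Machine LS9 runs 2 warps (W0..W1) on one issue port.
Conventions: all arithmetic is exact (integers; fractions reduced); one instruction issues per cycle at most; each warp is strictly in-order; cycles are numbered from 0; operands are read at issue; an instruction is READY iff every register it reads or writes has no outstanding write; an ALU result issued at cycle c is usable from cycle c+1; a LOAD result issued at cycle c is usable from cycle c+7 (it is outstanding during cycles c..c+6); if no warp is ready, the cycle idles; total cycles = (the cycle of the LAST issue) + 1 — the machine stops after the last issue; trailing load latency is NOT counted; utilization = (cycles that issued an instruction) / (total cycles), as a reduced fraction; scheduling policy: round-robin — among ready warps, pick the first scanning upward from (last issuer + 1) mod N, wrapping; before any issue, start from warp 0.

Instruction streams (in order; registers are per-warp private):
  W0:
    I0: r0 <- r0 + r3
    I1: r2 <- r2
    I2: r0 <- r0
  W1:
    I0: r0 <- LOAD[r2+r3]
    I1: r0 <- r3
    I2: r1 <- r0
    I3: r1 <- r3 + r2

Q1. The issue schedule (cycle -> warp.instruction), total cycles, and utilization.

cycle 0: W0.I0
cycle 1: W1.I0
cycle 2: W0.I1
cycle 3: W0.I2
cycle 4: idle
cycle 5: idle
cycle 6: idle
cycle 7: idle
cycle 8: W1.I1
cycle 9: W1.I2
cycle 10: W1.I3

Answer: 11 cycles, utilization 7/11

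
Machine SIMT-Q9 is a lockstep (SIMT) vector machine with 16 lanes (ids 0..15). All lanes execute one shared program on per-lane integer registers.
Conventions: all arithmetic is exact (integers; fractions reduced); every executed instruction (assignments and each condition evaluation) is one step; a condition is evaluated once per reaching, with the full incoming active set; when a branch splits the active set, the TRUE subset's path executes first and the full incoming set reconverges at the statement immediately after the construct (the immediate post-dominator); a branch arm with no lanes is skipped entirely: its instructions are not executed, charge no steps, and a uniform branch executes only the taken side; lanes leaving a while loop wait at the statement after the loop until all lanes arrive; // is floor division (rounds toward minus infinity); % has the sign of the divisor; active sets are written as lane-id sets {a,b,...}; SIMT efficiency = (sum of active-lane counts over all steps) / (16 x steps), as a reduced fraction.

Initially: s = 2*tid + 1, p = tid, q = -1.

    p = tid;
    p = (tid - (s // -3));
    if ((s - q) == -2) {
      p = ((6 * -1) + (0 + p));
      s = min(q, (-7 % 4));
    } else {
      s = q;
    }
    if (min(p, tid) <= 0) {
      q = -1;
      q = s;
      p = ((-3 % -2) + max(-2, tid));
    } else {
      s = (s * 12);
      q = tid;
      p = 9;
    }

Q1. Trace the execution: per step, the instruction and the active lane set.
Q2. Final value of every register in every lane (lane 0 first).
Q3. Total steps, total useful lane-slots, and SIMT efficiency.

step 0: p <- tid                     {0,1,2,3,4,5,6,7,8,9,10,11,12,13,14,15}
step 1: p <- (tid - (s // -3))       {0,1,2,3,4,5,6,7,8,9,10,11,12,13,14,15}
step 2: eval ((s - q) == -2)         {0,1,2,3,4,5,6,7,8,9,10,11,12,13,14,15}
step 3: s <- q                       {0,1,2,3,4,5,6,7,8,9,10,11,12,13,14,15}
step 4: eval (min(p, tid) <= 0)      {0,1,2,3,4,5,6,7,8,9,10,11,12,13,14,15}
step 5: q <- -1                      {0}
step 6: q <- s                       {0}
step 7: p <- ((-3 % -2) + max(-2, tid)) {0}
step 8: s <- (s * 12)                {1,2,3,4,5,6,7,8,9,10,11,12,13,14,15}
step 9: q <- tid                     {1,2,3,4,5,6,7,8,9,10,11,12,13,14,15}
step 10: p <- 9                       {1,2,3,4,5,6,7,8,9,10,11,12,13,14,15}

Answer: 11 steps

s: -1,-12,-12,-12,-12,-12,-12,-12,-12,-12,-12,-12,-12,-12,-12,-12
p: -1,9,9,9,9,9,9,9,9,9,9,9,9,9,9,9
q: -1,1,2,3,4,5,6,7,8,9,10,11,12,13,14,15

steps = 11; useful = 128; efficiency = 128/176 = 8/11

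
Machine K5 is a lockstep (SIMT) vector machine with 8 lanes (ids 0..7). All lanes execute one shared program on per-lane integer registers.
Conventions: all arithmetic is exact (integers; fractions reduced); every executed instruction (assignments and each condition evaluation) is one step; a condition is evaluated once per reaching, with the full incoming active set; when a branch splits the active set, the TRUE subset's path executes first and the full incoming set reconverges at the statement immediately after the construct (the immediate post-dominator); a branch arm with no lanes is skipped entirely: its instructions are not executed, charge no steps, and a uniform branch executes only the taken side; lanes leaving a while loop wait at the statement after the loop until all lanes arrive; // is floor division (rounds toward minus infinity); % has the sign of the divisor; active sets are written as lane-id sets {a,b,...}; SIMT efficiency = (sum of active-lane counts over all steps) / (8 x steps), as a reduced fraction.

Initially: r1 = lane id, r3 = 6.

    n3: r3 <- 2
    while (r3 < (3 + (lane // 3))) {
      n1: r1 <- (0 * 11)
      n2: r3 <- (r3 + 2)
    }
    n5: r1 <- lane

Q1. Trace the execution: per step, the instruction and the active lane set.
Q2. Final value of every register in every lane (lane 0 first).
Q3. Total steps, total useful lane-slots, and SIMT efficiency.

step 0: r3 <- 2                      {0,1,2,3,4,5,6,7}
step 1: eval (r3 < (3 + (lane // 3))) {0,1,2,3,4,5,6,7}
step 2: r1 <- (0 * 11)               {0,1,2,3,4,5,6,7}
step 3: r3 <- (r3 + 2)               {0,1,2,3,4,5,6,7}
step 4: eval (r3 < (3 + (lane // 3))) {0,1,2,3,4,5,6,7}
step 5: r1 <- (0 * 11)               {6,7}
step 6: r3 <- (r3 + 2)               {6,7}
step 7: eval (r3 < (3 + (lane // 3))) {6,7}
step 8: r1 <- lane                   {0,1,2,3,4,5,6,7}

Answer: 9 steps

r1: 0,1,2,3,4,5,6,7
r3: 4,4,4,4,4,4,6,6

steps = 9; useful = 54; efficiency = 54/72 = 3/4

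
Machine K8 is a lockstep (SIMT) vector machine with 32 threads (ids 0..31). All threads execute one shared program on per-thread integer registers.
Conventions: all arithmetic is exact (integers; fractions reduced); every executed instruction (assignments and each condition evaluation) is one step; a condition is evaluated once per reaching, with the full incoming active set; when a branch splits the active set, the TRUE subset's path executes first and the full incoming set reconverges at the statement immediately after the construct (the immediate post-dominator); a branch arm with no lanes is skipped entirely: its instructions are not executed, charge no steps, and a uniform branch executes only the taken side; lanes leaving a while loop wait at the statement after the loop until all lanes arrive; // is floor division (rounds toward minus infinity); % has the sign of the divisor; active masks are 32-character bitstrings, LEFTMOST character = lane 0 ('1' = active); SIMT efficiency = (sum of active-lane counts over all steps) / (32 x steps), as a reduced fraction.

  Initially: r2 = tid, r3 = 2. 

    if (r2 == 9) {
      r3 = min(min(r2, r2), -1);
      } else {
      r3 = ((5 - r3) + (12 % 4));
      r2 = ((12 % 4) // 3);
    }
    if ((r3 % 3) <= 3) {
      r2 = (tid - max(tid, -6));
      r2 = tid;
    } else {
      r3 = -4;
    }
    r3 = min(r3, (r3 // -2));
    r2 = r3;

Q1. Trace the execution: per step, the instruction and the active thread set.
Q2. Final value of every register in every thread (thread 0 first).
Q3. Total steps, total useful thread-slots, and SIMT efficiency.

step 0: eval (r2 == 9)               11111111111111111111111111111111
step 1: r3 <- min(min(r2, r2), -1)   00000000010000000000000000000000
step 2: r3 <- ((5 - r3) + (12 % 4))  11111111101111111111111111111111
step 3: r2 <- ((12 % 4) // 3)        11111111101111111111111111111111
step 4: eval ((r3 % 3) <= 3)         11111111111111111111111111111111
step 5: r2 <- (tid - max(tid, -6))   11111111111111111111111111111111
step 6: r2 <- tid                    11111111111111111111111111111111
step 7: r3 <- min(r3, (r3 // -2))    11111111111111111111111111111111
step 8: r2 <- r3                     11111111111111111111111111111111

Answer: 9 steps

r2: -2,-2,-2,-2,-2,-2,-2,-2,-2,-1,-2,-2,-2,-2,-2,-2,-2,-2,-2,-2,-2,-2,-2,-2,-2,-2,-2,-2,-2,-2,-2,-2
r3: -2,-2,-2,-2,-2,-2,-2,-2,-2,-1,-2,-2,-2,-2,-2,-2,-2,-2,-2,-2,-2,-2,-2,-2,-2,-2,-2,-2,-2,-2,-2,-2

steps = 9; useful = 255; efficiency = 255/288 = 85/96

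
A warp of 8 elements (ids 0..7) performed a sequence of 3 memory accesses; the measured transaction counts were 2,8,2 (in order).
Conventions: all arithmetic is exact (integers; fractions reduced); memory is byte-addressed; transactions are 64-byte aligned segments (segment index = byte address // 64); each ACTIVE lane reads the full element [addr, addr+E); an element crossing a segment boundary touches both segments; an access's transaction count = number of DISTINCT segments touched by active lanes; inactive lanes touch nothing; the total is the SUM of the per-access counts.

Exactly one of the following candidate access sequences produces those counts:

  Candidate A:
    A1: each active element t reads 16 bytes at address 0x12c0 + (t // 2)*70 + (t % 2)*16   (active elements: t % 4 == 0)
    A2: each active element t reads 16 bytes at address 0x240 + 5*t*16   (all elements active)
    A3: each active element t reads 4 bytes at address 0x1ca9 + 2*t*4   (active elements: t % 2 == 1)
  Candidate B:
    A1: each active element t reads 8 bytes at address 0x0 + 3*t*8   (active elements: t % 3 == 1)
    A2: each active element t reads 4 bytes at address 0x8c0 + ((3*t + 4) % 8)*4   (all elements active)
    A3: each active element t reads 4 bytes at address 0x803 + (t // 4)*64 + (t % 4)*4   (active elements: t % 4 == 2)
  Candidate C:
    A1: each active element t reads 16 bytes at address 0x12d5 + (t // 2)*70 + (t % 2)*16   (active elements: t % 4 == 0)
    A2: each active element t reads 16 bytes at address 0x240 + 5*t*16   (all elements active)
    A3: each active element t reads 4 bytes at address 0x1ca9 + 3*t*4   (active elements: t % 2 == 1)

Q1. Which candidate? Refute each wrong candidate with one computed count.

B: A1 gives 3 transactions, not 2
C: A3 gives 3 transactions, not 2
A: all counts match (2,8,2)

Answer: A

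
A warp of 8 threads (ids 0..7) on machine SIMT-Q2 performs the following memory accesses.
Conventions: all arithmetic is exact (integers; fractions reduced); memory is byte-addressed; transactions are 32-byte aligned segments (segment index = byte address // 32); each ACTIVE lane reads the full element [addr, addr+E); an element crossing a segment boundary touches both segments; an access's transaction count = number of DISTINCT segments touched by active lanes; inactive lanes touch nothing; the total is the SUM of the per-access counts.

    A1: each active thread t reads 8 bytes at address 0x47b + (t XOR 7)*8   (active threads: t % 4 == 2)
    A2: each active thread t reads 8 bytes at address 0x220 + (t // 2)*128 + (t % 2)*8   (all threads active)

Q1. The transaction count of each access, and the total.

A1: 2 transactions
A2: 4 transactions

Answer: 2,4; total 6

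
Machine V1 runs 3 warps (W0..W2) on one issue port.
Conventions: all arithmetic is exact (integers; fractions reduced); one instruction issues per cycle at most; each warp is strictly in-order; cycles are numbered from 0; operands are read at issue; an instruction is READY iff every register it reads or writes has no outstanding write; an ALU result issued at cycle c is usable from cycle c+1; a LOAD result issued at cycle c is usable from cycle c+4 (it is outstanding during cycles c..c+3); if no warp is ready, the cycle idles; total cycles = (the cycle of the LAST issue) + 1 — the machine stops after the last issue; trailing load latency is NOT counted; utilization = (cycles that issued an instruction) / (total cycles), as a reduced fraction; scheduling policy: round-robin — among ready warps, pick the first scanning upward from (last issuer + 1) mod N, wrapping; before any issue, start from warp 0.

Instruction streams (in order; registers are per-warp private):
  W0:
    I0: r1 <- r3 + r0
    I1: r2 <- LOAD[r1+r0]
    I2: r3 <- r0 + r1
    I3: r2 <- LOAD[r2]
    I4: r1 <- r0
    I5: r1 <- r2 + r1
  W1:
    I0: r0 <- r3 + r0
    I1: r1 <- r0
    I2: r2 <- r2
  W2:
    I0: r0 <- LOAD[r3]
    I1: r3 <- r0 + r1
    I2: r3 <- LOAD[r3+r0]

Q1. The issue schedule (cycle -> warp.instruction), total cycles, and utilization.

cycle 0: W0.I0
cycle 1: W1.I0
cycle 2: W2.I0
cycle 3: W0.I1
cycle 4: W1.I1
cycle 5: W0.I2
cycle 6: W1.I2
cycle 7: W2.I1
cycle 8: W0.I3
cycle 9: W2.I2
cycle 10: W0.I4
cycle 11: idle
cycle 12: W0.I5

Answer: 13 cycles, utilization 12/13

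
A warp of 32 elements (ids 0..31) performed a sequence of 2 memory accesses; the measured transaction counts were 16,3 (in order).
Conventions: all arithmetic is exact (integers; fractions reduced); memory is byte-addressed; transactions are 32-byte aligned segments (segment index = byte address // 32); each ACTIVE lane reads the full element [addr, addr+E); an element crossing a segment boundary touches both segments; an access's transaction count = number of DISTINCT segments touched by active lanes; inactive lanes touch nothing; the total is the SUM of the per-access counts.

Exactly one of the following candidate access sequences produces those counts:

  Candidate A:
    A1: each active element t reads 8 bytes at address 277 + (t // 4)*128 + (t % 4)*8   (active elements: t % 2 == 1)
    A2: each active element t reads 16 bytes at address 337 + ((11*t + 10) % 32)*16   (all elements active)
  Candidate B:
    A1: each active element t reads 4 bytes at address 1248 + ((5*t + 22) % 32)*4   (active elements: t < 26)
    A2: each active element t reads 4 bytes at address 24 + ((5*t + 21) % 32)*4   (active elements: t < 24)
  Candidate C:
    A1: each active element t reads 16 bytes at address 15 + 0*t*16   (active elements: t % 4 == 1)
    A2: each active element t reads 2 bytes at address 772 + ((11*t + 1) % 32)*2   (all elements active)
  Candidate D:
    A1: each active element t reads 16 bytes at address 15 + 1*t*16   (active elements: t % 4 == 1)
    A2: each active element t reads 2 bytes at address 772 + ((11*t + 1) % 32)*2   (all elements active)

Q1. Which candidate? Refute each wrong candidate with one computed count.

A: A2 gives 17 transactions, not 3
B: A1 gives 4 transactions, not 16
C: A1 gives 1 transaction, not 16
D: all counts match (16,3)

Answer: D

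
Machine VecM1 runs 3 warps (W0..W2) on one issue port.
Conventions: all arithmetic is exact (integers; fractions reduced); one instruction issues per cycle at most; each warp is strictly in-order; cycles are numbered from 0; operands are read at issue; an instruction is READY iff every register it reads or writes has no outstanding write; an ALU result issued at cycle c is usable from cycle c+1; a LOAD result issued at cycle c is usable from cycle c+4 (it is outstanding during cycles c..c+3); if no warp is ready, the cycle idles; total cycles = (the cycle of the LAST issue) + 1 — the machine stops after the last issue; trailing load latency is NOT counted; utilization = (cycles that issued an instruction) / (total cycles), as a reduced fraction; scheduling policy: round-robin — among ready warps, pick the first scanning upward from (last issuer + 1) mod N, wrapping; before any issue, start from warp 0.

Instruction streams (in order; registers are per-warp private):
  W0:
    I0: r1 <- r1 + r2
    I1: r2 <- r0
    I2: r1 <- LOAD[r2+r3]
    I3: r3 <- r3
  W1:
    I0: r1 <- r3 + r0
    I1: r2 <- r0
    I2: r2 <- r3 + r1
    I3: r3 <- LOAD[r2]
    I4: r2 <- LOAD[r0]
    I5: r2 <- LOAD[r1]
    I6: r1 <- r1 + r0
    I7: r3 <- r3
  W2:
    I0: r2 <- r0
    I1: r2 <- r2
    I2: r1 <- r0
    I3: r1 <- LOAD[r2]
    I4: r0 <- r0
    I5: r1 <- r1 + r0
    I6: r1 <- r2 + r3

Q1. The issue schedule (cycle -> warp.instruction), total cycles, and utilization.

cycle 0: W0.I0
cycle 1: W1.I0
cycle 2: W2.I0
cycle 3: W0.I1
cycle 4: W1.I1
cycle 5: W2.I1
cycle 6: W0.I2
cycle 7: W1.I2
cycle 8: W2.I2
cycle 9: W0.I3
cycle 10: W1.I3
cycle 11: W2.I3
cycle 12: W1.I4
cycle 13: W2.I4
cycle 14: idle
cycle 15: W2.I5
cycle 16: W1.I5
cycle 17: W2.I6
cycle 18: W1.I6
cycle 19: W1.I7

Answer: 20 cycles, utilization 19/20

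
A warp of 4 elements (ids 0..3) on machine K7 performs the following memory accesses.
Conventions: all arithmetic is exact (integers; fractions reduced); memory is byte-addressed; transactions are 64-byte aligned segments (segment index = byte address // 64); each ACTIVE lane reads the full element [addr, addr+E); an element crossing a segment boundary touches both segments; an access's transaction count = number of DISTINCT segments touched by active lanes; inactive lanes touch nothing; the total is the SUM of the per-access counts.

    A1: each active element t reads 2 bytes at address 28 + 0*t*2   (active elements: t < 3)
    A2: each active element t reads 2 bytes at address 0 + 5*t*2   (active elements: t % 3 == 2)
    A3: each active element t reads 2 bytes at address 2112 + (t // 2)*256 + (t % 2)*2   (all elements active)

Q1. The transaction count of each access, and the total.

A1: 1 transaction
A2: 1 transaction
A3: 2 transactions

Answer: 1,1,2; total 4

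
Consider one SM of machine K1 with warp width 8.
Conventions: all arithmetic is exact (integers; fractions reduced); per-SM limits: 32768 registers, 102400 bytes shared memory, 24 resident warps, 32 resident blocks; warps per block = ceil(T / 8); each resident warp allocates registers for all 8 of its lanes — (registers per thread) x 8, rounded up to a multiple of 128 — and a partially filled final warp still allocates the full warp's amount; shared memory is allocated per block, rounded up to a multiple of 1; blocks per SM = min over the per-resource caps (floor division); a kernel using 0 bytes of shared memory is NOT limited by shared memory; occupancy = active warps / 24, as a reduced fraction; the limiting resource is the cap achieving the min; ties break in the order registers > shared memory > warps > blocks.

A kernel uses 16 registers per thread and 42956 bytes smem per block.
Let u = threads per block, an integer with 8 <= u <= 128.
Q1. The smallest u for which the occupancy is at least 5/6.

Answer: u = 73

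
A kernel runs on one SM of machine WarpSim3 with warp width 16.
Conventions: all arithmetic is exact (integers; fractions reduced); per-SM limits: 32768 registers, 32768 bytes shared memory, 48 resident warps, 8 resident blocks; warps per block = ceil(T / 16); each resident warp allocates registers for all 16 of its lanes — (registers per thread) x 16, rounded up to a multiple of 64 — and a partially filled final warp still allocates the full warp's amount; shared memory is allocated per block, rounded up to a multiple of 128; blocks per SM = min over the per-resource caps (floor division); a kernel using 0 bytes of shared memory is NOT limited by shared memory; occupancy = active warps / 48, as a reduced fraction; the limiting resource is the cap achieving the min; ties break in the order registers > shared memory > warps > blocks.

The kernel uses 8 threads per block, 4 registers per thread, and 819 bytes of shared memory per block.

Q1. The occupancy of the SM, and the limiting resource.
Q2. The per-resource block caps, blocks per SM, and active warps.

Answer: occupancy 1/6, limited by blocks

registers: 512 blocks
shared memory: 36 blocks
warps: 48 blocks
blocks: 8 blocks

Answer: 8 blocks, 8 active warps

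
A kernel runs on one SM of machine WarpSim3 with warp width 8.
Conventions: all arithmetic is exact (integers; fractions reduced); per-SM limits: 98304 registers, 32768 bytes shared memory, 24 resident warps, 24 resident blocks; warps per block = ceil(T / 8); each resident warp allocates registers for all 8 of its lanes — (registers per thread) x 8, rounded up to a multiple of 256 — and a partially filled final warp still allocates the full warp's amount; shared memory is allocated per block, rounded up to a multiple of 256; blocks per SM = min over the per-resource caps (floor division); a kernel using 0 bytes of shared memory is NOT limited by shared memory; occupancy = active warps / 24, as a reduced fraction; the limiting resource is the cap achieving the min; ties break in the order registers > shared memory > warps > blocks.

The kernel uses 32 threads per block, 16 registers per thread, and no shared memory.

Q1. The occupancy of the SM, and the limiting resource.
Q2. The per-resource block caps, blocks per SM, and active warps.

Answer: occupancy 1, limited by warps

registers: 96 blocks
shared memory: no limit (kernel uses none)
warps: 6 blocks
blocks: 24 blocks

Answer: 6 blocks, 24 active warps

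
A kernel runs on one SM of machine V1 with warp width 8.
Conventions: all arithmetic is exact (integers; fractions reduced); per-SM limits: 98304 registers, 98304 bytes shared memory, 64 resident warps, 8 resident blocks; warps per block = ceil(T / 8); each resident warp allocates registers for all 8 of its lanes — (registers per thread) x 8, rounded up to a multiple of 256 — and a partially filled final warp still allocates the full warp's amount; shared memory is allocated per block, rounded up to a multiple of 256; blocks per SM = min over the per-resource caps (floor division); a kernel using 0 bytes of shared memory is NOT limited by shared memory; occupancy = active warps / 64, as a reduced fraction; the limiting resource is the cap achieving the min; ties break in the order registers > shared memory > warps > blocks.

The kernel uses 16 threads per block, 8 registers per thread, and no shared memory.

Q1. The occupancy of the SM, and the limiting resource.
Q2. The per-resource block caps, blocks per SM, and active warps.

Answer: occupancy 1/4, limited by blocks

registers: 192 blocks
shared memory: no limit (kernel uses none)
warps: 32 blocks
blocks: 8 blocks

Answer: 8 blocks, 16 active warps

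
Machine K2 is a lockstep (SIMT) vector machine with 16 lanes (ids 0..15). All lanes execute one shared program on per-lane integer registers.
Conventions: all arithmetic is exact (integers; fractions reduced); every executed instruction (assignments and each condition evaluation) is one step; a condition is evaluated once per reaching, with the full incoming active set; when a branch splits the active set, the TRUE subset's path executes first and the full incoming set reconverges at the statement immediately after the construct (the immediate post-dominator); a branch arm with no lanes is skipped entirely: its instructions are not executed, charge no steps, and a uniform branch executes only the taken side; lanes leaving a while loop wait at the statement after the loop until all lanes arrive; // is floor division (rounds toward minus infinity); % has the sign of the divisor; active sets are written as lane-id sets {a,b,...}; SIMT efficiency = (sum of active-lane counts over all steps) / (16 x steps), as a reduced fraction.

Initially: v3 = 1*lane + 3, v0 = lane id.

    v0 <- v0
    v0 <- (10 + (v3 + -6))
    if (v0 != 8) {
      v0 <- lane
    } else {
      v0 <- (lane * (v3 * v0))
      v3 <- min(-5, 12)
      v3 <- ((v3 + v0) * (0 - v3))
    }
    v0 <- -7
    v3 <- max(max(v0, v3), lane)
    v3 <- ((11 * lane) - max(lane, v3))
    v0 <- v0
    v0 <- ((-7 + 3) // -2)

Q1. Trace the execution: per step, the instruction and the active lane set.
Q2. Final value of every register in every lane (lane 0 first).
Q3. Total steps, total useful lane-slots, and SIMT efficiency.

step 0: v0 <- v0                     {0,1,2,3,4,5,6,7,8,9,10,11,12,13,14,15}
step 1: v0 <- (10 + (v3 + -6))       {0,1,2,3,4,5,6,7,8,9,10,11,12,13,14,15}
step 2: eval (v0 != 8)               {0,1,2,3,4,5,6,7,8,9,10,11,12,13,14,15}
step 3: v0 <- lane                   {0,2,3,4,5,6,7,8,9,10,11,12,13,14,15}
step 4: v0 <- (lane * (v3 * v0))     {1}
step 5: v3 <- min(-5, 12)            {1}
step 6: v3 <- ((v3 + v0) * (0 - v3)) {1}
step 7: v0 <- -7                     {0,1,2,3,4,5,6,7,8,9,10,11,12,13,14,15}
step 8: v3 <- max(max(v0, v3), lane) {0,1,2,3,4,5,6,7,8,9,10,11,12,13,14,15}
step 9: v3 <- ((11 * lane) - max(lane, v3)) {0,1,2,3,4,5,6,7,8,9,10,11,12,13,14,15}
step 10: v0 <- v0                     {0,1,2,3,4,5,6,7,8,9,10,11,12,13,14,15}
step 11: v0 <- ((-7 + 3) // -2)       {0,1,2,3,4,5,6,7,8,9,10,11,12,13,14,15}

Answer: 12 steps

v3: -3,-124,17,27,37,47,57,67,77,87,97,107,117,127,137,147
v0: 2,2,2,2,2,2,2,2,2,2,2,2,2,2,2,2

steps = 12; useful = 146; efficiency = 146/192 = 73/96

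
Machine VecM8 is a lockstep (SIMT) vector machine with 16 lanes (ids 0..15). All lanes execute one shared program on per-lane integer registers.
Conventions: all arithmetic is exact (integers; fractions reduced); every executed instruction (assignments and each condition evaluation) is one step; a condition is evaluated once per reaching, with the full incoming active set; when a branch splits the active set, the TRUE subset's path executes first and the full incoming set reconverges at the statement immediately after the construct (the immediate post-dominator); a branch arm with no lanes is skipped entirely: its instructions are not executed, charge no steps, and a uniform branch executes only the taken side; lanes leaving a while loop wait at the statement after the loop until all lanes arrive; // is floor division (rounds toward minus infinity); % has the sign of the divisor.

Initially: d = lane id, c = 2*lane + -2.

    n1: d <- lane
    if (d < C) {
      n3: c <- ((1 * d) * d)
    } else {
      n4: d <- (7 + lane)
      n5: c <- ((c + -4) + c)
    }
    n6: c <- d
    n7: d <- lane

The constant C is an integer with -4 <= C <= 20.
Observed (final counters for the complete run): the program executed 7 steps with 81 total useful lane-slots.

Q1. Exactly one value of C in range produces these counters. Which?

Answer: C = 15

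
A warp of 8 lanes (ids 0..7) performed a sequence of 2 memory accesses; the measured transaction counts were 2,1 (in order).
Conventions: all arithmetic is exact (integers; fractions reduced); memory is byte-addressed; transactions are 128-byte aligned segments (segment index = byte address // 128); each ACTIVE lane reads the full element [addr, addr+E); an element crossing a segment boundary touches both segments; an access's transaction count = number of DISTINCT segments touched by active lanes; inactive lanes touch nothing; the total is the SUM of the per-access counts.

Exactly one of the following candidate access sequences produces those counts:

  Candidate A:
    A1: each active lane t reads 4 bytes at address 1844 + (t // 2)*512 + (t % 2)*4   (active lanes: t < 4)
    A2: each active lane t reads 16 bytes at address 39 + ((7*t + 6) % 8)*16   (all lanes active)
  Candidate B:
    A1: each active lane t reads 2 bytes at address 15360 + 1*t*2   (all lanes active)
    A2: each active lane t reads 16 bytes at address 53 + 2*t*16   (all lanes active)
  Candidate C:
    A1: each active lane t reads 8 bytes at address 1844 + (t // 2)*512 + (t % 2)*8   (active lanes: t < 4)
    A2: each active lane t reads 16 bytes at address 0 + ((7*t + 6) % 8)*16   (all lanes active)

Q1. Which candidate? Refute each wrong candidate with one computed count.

A: A2 gives 2 transactions, not 1
B: A1 gives 1 transaction, not 2
C: all counts match (2,1)

Answer: C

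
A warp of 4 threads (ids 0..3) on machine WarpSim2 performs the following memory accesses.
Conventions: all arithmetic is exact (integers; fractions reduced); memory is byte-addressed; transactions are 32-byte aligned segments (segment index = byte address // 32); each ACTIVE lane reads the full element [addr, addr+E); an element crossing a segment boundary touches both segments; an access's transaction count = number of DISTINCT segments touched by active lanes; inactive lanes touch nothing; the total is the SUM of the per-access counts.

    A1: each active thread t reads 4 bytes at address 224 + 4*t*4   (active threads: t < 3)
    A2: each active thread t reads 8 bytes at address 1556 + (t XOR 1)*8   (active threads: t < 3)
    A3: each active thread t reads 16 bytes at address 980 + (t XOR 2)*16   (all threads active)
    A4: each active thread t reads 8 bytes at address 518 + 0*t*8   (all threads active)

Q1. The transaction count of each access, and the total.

A1: 2 transactions
A2: 2 transactions
A3: 3 transactions
A4: 1 transaction

Answer: 2,2,3,1; total 8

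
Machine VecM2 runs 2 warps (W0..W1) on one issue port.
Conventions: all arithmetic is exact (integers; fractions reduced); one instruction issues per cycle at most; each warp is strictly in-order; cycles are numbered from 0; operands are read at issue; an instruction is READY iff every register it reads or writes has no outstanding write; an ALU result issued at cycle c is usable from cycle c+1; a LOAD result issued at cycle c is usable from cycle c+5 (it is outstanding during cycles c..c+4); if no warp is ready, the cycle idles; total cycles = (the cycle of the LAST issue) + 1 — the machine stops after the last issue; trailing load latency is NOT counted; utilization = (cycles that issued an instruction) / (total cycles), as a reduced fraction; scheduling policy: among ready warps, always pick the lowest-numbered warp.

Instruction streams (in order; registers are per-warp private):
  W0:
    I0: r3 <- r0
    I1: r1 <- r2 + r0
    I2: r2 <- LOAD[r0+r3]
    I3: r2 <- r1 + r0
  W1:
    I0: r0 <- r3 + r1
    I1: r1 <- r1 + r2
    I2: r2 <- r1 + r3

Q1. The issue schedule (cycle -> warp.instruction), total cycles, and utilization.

cycle 0: W0.I0
cycle 1: W0.I1
cycle 2: W0.I2
cycle 3: W1.I0
cycle 4: W1.I1
cycle 5: W1.I2
cycle 6: idle
cycle 7: W0.I3

Answer: 8 cycles, utilization 7/8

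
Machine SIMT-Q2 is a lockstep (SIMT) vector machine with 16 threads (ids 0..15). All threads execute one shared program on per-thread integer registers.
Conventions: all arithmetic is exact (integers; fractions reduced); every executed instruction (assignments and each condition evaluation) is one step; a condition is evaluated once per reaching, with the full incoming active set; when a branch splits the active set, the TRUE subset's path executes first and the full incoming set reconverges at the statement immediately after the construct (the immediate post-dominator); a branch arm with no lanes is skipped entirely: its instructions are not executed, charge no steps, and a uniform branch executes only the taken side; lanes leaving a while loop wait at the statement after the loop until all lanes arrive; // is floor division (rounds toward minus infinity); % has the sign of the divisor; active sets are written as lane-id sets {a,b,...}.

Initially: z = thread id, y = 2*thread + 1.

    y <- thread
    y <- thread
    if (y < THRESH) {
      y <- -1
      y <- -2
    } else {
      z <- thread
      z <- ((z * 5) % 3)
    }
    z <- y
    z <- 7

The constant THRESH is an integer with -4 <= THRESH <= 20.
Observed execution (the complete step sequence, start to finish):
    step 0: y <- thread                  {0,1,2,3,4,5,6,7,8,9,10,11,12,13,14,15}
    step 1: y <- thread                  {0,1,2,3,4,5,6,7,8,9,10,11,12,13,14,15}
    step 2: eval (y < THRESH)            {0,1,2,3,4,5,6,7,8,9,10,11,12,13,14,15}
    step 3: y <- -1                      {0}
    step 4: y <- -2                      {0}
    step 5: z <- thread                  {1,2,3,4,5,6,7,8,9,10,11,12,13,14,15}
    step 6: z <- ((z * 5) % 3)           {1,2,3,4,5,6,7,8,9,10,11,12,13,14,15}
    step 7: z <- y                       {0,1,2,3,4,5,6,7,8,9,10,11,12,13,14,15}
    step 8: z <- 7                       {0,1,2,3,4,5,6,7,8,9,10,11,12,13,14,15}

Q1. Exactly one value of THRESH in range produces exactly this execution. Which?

Answer: THRESH = 1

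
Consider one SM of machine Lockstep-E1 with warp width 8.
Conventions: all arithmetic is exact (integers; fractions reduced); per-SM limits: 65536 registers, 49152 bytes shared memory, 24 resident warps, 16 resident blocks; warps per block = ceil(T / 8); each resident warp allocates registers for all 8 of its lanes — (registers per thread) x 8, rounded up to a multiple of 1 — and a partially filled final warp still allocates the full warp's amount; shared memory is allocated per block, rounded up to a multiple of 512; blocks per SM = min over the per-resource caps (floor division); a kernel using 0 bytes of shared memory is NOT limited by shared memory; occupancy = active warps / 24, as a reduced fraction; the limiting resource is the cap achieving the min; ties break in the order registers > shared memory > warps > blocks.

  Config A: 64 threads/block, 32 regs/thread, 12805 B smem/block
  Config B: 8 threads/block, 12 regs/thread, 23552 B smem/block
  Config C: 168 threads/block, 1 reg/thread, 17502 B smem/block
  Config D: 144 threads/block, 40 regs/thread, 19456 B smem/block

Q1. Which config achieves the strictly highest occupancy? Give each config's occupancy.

occupancies: A 1, B 1/12, C 7/8, D 3/4

Answer: A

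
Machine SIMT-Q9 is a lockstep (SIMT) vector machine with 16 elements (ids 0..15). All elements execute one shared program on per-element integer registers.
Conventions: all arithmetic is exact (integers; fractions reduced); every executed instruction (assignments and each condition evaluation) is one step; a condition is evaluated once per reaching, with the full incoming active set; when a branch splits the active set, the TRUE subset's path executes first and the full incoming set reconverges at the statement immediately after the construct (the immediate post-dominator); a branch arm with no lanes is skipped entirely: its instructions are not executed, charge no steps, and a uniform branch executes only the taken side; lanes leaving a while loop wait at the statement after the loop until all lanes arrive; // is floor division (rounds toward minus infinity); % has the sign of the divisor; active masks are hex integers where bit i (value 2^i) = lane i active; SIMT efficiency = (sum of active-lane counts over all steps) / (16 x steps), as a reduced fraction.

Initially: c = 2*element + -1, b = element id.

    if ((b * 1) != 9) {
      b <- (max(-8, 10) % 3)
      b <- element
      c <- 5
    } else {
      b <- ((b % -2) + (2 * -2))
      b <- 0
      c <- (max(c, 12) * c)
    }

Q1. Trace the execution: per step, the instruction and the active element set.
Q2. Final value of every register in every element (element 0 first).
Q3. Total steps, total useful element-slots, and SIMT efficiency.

step 0: eval ((b * 1) != 9)          0xffff
step 1: b <- (max(-8, 10) % 3)       0xfdff
step 2: b <- element                 0xfdff
step 3: c <- 5                       0xfdff
step 4: b <- ((b % -2) + (2 * -2))   0x0200
step 5: b <- 0                       0x0200
step 6: c <- (max(c, 12) * c)        0x0200

Answer: 7 steps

c: 5,5,5,5,5,5,5,5,5,289,5,5,5,5,5,5
b: 0,1,2,3,4,5,6,7,8,0,10,11,12,13,14,15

steps = 7; useful = 64; efficiency = 64/112 = 4/7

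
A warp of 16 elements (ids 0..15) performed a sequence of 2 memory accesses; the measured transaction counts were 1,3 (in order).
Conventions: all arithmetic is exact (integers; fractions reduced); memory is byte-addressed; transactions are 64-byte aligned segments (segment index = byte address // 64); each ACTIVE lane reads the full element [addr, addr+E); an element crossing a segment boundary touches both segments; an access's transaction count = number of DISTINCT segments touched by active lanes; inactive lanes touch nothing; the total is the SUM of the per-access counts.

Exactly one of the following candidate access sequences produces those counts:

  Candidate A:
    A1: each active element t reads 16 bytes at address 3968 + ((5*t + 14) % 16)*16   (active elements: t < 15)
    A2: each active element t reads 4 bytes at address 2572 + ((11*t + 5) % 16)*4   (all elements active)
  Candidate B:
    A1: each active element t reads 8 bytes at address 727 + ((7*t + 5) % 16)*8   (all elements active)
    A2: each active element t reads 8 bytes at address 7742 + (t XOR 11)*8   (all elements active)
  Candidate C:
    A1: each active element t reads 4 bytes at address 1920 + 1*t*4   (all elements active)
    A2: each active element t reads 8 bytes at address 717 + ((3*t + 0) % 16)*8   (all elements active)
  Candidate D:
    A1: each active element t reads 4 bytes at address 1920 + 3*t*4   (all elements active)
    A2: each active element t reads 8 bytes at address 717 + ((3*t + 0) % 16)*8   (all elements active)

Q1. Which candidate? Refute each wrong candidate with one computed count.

A: A1 gives 4 transactions, not 1
B: A1 gives 3 transactions, not 1
D: A1 gives 3 transactions, not 1
C: all counts match (1,3)

Answer: C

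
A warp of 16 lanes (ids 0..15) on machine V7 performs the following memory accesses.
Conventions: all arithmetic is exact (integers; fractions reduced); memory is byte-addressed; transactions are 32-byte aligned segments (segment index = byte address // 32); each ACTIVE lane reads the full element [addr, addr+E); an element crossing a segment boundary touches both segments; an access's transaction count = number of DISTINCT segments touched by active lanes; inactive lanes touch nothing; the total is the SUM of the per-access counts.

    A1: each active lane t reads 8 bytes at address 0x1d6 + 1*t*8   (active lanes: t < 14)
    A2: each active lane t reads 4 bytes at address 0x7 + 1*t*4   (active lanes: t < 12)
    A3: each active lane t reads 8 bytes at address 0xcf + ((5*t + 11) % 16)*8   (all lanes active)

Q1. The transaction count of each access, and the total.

A1: 5 transactions
A2: 2 transactions
A3: 5 transactions

Answer: 5,2,5; total 12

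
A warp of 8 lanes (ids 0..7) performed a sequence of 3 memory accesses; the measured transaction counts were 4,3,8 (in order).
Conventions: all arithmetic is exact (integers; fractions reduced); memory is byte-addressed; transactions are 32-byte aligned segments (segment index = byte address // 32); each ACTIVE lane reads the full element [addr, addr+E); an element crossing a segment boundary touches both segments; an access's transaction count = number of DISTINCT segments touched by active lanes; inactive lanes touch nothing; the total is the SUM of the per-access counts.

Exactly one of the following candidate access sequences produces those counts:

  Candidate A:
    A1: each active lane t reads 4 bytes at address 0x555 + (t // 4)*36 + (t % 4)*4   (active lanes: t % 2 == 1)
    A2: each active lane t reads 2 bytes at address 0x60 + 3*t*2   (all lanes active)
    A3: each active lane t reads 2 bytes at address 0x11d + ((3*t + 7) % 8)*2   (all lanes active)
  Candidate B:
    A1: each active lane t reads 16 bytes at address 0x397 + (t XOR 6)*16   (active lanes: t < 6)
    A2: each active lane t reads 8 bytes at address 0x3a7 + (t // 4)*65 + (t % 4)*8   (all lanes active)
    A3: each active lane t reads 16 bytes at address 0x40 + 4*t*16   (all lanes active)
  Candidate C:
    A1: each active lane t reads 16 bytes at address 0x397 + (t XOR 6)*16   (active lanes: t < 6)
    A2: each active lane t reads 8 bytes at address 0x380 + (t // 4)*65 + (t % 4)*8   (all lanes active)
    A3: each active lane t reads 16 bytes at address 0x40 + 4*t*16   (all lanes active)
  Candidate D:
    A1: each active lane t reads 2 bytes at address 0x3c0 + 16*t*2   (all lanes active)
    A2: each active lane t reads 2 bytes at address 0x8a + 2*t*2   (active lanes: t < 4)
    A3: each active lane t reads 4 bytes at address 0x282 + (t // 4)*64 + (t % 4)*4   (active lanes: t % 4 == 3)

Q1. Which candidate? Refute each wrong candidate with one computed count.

A: A1 gives 3 transactions, not 4
B: A2 gives 4 transactions, not 3
D: A1 gives 8 transactions, not 4
C: all counts match (4,3,8)

Answer: C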